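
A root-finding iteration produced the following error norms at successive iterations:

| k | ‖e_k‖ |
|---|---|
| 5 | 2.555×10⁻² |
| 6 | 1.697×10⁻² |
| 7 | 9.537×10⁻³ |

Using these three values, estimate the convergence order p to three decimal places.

1.408

p ≈ ln(‖e_7‖/‖e_6‖) / ln(‖e_6‖/‖e_5‖)
  = ln(9.537×10⁻³/1.697×10⁻²) / ln(1.697×10⁻²/2.555×10⁻²)
  = ln(0.561992) / ln(0.664188)
  = -0.576268 / -0.409190 ≈ 1.408314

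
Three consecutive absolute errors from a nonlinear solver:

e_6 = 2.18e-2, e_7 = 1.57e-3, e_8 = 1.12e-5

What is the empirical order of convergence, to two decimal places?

p ≈ ln(e_8/e_7) / ln(e_7/e_6)
  = ln(1.12e-5/1.57e-3) / ln(1.57e-3/2.18e-2)
  = ln(0.00713376) / ln(0.0720183)
  = -4.94292 / -2.63084 ≈ 1.87884

1.88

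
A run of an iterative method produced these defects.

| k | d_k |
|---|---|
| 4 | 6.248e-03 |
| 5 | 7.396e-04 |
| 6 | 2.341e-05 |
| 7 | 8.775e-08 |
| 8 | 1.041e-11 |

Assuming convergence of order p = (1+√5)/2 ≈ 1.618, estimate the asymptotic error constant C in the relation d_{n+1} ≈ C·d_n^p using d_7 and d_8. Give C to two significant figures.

C ≈ d_8 / d_7^1.618
  = 1.041e-11 / (8.775e-08)^1.618
  = 1.041e-11 / 3.82097e-12 ≈ 2.7244

2.7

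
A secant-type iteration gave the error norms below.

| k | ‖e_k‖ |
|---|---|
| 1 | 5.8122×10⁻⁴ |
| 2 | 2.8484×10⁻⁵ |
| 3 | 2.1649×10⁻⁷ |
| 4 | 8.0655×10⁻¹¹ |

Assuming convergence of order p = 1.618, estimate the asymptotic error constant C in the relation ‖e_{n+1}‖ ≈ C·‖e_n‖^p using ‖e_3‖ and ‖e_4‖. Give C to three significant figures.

C ≈ ‖e_4‖ / ‖e_3‖^1.618
  = 8.0655×10⁻¹¹ / (2.1649×10⁻⁷)^1.618
  = 8.0655×10⁻¹¹ / 1.64717e-11 ≈ 4.8966

4.90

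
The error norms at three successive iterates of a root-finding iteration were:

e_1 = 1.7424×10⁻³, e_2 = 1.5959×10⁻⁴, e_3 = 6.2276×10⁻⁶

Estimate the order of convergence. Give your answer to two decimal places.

p ≈ ln(e_3/e_2) / ln(e_2/e_1)
  = ln(6.2276×10⁻⁶/1.5959×10⁻⁴) / ln(1.5959×10⁻⁴/1.7424×10⁻³)
  = ln(0.0390225) / ln(0.0915921)
  = -3.24362 / -2.39041 ≈ 1.35693

1.36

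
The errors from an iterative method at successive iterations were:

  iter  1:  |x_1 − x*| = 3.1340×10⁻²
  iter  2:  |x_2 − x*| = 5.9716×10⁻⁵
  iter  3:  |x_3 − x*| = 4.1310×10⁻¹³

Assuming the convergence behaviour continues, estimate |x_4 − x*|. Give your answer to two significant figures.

1.4e-37

First estimate the order: p ≈ ln(|x_3 − x*|/|x_2 − x*|) / ln(|x_2 − x*|/|x_1 − x*|) = ln(4.1310×10⁻¹³/5.9716×10⁻⁵)/ln(5.9716×10⁻⁵/3.1340×10⁻²) = ln(6.91774e-09)/ln(0.00190542) ≈ 3.0000.
Then |x_4 − x*| ≈ |x_3 − x*|·(|x_3 − x*|/|x_2 − x*|)^p = 4.1310×10⁻¹³·(6.91774e-09)^3.0000 = 4.1310×10⁻¹³·3.31049e-25 ≈ 1.368e-37.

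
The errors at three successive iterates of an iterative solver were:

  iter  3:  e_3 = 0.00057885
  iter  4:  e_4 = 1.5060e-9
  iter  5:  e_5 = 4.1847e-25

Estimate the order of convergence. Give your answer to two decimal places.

2.79

p ≈ ln(e_5/e_4) / ln(e_4/e_3)
  = ln(4.1847e-25/1.5060e-9) / ln(1.5060e-9/0.00057885)
  = ln(2.77869e-16) / ln(2.60171e-06)
  = -35.81938 / -12.85934 ≈ 2.78548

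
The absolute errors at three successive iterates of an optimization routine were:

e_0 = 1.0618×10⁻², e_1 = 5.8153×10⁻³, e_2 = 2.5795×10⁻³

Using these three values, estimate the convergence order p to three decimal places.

p ≈ ln(e_2/e_1) / ln(e_1/e_0)
  = ln(2.5795×10⁻³/5.8153×10⁻³) / ln(5.8153×10⁻³/1.0618×10⁻²)
  = ln(0.443571) / ln(0.547683)
  = -0.812897 / -0.602059 ≈ 1.350195

1.350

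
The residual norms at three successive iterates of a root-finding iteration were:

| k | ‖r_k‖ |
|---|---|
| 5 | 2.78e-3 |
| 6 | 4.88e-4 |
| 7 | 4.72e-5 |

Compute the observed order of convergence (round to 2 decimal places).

p ≈ ln(‖r_7‖/‖r_6‖) / ln(‖r_6‖/‖r_5‖)
  = ln(4.72e-5/4.88e-4) / ln(4.88e-4/2.78e-3)
  = ln(0.0967213) / ln(0.17554)
  = -2.33592 / -1.73989 ≈ 1.34257

1.34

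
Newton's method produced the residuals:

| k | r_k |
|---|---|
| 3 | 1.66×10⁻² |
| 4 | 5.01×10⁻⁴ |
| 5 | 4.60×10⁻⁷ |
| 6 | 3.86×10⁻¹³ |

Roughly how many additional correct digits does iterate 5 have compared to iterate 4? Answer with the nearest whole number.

Digits gained ≈ log₁₀(r_4/r_5) = log₁₀(5.01×10⁻⁴/4.60×10⁻⁷) = log₁₀(1089.13) ≈ 3.037.

3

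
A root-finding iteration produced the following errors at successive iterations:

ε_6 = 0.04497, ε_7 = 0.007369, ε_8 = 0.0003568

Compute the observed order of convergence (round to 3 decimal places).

p ≈ ln(ε_8/ε_7) / ln(ε_7/ε_6)
  = ln(0.0003568/0.007369) / ln(0.007369/0.04497)
  = ln(0.0484191) / ln(0.163865)
  = -3.027861 / -1.808712 ≈ 1.674043

1.674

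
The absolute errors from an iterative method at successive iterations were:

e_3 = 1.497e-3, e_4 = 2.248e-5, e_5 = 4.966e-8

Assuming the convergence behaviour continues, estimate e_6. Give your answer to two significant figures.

6.7e-12

First estimate the order: p ≈ ln(e_5/e_4) / ln(e_4/e_3) = ln(4.966e-8/2.248e-5)/ln(2.248e-5/1.497e-3) = ln(0.00220907)/ln(0.0150167) ≈ 1.4565.
Then e_6 ≈ e_5·(e_5/e_4)^p = 4.966e-8·(0.00220907)^1.4565 = 4.966e-8·0.000135469 ≈ 6.727e-12.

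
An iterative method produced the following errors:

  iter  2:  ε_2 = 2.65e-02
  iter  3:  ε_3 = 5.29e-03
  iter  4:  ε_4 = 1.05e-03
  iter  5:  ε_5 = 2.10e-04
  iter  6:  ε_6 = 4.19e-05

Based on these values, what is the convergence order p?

Consecutive ratios: ε_6/ε_5 = 4.19e-05/2.10e-04 = 0.199524, ε_5/ε_4 = 2.10e-04/1.05e-03 = 0.2.
p ≈ ln(0.199524)/ln(0.2) = -1.6118/-1.6094 ≈ 1.00.
So the convergence is linear (order 1).

1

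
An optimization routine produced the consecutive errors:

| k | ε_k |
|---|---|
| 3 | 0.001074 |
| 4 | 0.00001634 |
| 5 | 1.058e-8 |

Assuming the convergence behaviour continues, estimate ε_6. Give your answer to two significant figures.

2.7e-14

First estimate the order: p ≈ ln(ε_5/ε_4) / ln(ε_4/ε_3) = ln(1.058e-8/0.00001634)/ln(0.00001634/0.001074) = ln(0.000647491)/ln(0.0152142) ≈ 1.7542.
Then ε_6 ≈ ε_5·(ε_5/ε_4)^p = 1.058e-8·(0.000647491)^1.7542 = 1.058e-8·2.54839e-06 ≈ 2.696e-14.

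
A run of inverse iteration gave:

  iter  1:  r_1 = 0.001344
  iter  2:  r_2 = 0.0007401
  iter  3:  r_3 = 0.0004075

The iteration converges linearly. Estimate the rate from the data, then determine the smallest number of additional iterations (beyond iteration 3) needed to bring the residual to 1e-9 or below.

Rate ρ ≈ r_3/r_2 = 0.0004075/0.0007401 = 0.5506.
After j more steps, r_{3+j} ≈ 0.0004075·ρ^j; need ρ^j ≤ 1e-9/0.0004075 = 2.45399e-06.
j ≥ ln(2.45399e-06)/ln(0.5506) = -12.9178/-0.59675 = 21.647.
So 22 more iterations are needed.

22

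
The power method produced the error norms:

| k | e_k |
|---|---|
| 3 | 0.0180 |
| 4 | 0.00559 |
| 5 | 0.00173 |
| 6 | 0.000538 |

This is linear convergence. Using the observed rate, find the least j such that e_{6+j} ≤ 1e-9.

12

Rate ρ ≈ e_6/e_5 = 0.000538/0.00173 = 0.3110.
After j more steps, e_{6+j} ≈ 0.000538·ρ^j; need ρ^j ≤ 1e-9/0.000538 = 1.85874e-06.
j ≥ ln(1.85874e-06)/ln(0.3110) = -13.1956/-1.16796 = 11.298.
So 12 more iterations are needed.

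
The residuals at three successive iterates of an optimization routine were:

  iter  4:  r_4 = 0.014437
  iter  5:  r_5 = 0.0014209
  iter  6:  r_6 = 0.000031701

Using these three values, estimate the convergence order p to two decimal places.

p ≈ ln(r_6/r_5) / ln(r_5/r_4)
  = ln(0.000031701/0.0014209) / ln(0.0014209/0.014437)
  = ln(0.0223105) / ln(0.0984207)
  = -3.80270 / -2.31850 ≈ 1.64016

1.64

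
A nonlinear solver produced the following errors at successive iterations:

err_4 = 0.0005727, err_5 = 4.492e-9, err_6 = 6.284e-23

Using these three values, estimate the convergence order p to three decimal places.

p ≈ ln(err_6/err_5) / ln(err_5/err_4)
  = ln(6.284e-23/4.492e-9) / ln(4.492e-9/0.0005727)
  = ln(1.39893e-14) / ln(7.84355e-06)
  = -31.900484 / -11.755819 ≈ 2.713591

2.714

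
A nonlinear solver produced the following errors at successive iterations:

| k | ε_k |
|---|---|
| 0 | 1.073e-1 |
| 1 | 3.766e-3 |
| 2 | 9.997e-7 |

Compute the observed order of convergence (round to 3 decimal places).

p ≈ ln(ε_2/ε_1) / ln(ε_1/ε_0)
  = ln(9.997e-7/3.766e-3) / ln(3.766e-3/1.073e-1)
  = ln(0.000265454) / ln(0.0350979)
  = -8.234069 / -3.349614 ≈ 2.458214

2.458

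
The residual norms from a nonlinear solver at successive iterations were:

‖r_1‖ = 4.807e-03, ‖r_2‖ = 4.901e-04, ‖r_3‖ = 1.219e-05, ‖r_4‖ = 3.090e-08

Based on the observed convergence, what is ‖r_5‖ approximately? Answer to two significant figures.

First estimate the order: p ≈ ln(‖r_4‖/‖r_3‖) / ln(‖r_3‖/‖r_2‖) = ln(3.090e-08/1.219e-05)/ln(1.219e-05/4.901e-04) = ln(0.00253486)/ln(0.0248725) ≈ 1.6182.
Then ‖r_5‖ ≈ ‖r_4‖·(‖r_4‖/‖r_3‖)^p = 3.090e-08·(0.00253486)^1.6182 = 3.090e-08·6.2962e-05 ≈ 1.946e-12.

1.9e-12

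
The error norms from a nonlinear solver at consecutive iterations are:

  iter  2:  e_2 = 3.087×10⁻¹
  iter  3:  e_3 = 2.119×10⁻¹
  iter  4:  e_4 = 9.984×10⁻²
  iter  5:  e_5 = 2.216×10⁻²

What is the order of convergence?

Consecutive ratios: e_5/e_4 = 2.216×10⁻²/9.984×10⁻² = 0.221955, e_4/e_3 = 9.984×10⁻²/2.119×10⁻¹ = 0.471166.
p ≈ ln(0.221955)/ln(0.471166) = -1.5053/-0.7525 ≈ 2.00.
So the convergence is quadratic (order 2).

2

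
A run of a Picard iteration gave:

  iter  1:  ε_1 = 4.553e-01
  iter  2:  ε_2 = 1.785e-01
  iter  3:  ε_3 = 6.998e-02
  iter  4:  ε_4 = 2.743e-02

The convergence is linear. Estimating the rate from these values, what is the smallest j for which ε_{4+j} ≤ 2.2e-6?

Rate ρ ≈ ε_4/ε_3 = 2.743e-02/6.998e-02 = 0.3920.
After j more steps, ε_{4+j} ≈ 2.743e-02·ρ^j; need ρ^j ≤ 2.2e-6/2.743e-02 = 8.02042e-05.
j ≥ ln(8.02042e-05)/ln(0.3920) = -9.4309/-0.93649 = 10.070.
So 11 more iterations are needed.

11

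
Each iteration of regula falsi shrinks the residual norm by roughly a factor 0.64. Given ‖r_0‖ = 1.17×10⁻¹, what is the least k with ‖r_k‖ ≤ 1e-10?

After k steps, ‖r_k‖ ≈ 1.17×10⁻¹·0.64^k.
Need 0.64^k ≤ 1e-10/1.17×10⁻¹ = 8.54701e-10.
k ≥ ln(8.54701e-10)/ln(0.64) = -20.8803/-0.44629 = 46.786.
Smallest integer k = 47.

47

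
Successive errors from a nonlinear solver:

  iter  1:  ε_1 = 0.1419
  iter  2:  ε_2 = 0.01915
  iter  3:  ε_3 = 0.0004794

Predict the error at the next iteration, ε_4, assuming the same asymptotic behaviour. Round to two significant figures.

First estimate the order: p ≈ ln(ε_3/ε_2) / ln(ε_2/ε_1) = ln(0.0004794/0.01915)/ln(0.01915/0.1419) = ln(0.0250339)/ln(0.134954) ≈ 1.8412.
Then ε_4 ≈ ε_3·(ε_3/ε_2)^p = 0.0004794·(0.0250339)^1.8412 = 0.0004794·0.00112557 ≈ 5.396e-07.

5.4e-7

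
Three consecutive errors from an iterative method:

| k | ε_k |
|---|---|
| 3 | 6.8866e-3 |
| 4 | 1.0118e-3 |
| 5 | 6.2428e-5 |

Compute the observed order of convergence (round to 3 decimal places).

p ≈ ln(ε_5/ε_4) / ln(ε_4/ε_3)
  = ln(6.2428e-5/1.0118e-3) / ln(1.0118e-3/6.8866e-3)
  = ln(0.0616999) / ln(0.146923)
  = -2.785473 / -1.917847 ≈ 1.452396

1.452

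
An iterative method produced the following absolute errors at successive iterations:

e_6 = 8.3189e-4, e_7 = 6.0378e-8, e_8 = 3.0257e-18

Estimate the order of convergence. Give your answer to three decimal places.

2.488

p ≈ ln(e_8/e_7) / ln(e_7/e_6)
  = ln(3.0257e-18/6.0378e-8) / ln(6.0378e-8/8.3189e-4)
  = ln(5.01126e-11) / ln(7.25793e-05)
  = -23.716749 / -9.530831 ≈ 2.488424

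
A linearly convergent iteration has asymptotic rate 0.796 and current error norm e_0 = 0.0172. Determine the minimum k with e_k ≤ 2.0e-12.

101

After k steps, e_k ≈ 0.0172·0.796^k.
Need 0.796^k ≤ 2.0e-12/0.0172 = 1.16279e-10.
k ≥ ln(1.16279e-10)/ln(0.796) = -22.8750/-0.22816 = 100.259.
Smallest integer k = 101.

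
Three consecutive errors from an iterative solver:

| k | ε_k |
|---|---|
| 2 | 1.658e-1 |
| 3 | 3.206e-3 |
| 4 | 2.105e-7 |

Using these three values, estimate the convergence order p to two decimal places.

p ≈ ln(ε_4/ε_3) / ln(ε_3/ε_2)
  = ln(2.105e-7/3.206e-3) / ln(3.206e-3/1.658e-1)
  = ln(6.56581e-05) / ln(0.0193366)
  = -9.63105 / -3.94576 ≈ 2.44086

2.44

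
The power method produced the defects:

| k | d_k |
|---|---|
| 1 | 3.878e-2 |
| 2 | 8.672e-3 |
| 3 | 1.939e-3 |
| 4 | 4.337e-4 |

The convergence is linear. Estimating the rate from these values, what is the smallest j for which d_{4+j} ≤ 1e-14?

Rate ρ ≈ d_4/d_3 = 4.337e-4/1.939e-3 = 0.2237.
After j more steps, d_{4+j} ≈ 4.337e-4·ρ^j; need ρ^j ≤ 1e-14/4.337e-4 = 2.30574e-11.
j ≥ ln(2.30574e-11)/ln(0.2237) = -24.4930/-1.49745 = 16.356.
So 17 more iterations are needed.

17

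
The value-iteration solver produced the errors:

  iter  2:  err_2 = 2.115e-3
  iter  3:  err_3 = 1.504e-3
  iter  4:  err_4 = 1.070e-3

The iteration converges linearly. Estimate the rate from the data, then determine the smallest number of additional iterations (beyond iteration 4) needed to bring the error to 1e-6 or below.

21

Rate ρ ≈ err_4/err_3 = 1.070e-3/1.504e-3 = 0.7114.
After j more steps, err_{4+j} ≈ 1.070e-3·ρ^j; need ρ^j ≤ 1e-6/1.070e-3 = 0.000934579.
j ≥ ln(0.000934579)/ln(0.7114) = -6.9754/-0.34052 = 20.485.
So 21 more iterations are needed.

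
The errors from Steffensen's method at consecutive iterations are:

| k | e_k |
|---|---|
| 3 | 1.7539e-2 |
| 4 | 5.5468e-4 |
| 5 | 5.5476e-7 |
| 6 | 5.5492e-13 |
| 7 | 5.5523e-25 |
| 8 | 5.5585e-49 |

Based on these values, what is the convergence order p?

2

Consecutive ratios: e_8/e_7 = 5.5585e-49/5.5523e-25 = 1.00112e-24, e_7/e_6 = 5.5523e-25/5.5492e-13 = 1.00056e-12.
p ≈ ln(1.00112e-24)/ln(1.00056e-12) = -55.2609/-27.6305 ≈ 2.00.
So the convergence is quadratic (order 2).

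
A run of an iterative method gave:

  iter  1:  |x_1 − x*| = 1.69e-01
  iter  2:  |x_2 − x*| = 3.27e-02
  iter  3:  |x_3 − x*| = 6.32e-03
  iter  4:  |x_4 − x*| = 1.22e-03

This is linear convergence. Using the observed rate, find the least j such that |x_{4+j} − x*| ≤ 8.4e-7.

5

Rate ρ ≈ |x_4 − x*|/|x_3 − x*| = 1.22e-03/6.32e-03 = 0.1930.
After j more steps, |x_{4+j} − x*| ≈ 1.22e-03·ρ^j; need ρ^j ≤ 8.4e-7/1.22e-03 = 0.000688525.
j ≥ ln(0.000688525)/ln(0.1930) = -7.2810/-1.64507 = 4.426.
So 5 more iterations are needed.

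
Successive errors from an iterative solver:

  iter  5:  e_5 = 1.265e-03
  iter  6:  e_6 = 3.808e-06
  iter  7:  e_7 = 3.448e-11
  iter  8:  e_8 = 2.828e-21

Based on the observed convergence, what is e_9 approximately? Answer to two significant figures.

1.9e-41

First estimate the order: p ≈ ln(e_8/e_7) / ln(e_7/e_6) = ln(2.828e-21/3.448e-11)/ln(3.448e-11/3.808e-06) = ln(8.20186e-11)/ln(9.05462e-06) ≈ 2.0000.
Then e_9 ≈ e_8·(e_8/e_7)^p = 2.828e-21·(8.20186e-11)^2.0000 = 2.828e-21·6.72705e-21 ≈ 1.902e-41.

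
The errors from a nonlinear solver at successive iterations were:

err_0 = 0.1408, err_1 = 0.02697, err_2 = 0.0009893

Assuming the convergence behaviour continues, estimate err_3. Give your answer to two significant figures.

1.3e-6

First estimate the order: p ≈ ln(err_2/err_1) / ln(err_1/err_0) = ln(0.0009893/0.02697)/ln(0.02697/0.1408) = ln(0.0366815)/ln(0.191548) ≈ 2.0002.
Then err_3 ≈ err_2·(err_2/err_1)^p = 0.0009893·(0.0366815)^2.0002 = 0.0009893·0.00134464 ≈ 1.33e-06.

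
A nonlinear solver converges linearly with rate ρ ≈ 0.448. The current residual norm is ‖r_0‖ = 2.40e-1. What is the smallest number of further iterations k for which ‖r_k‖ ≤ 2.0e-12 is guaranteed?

After k steps, ‖r_k‖ ≈ 2.40e-1·0.448^k.
Need 0.448^k ≤ 2.0e-12/2.40e-1 = 8.33333e-12.
k ≥ ln(8.33333e-12)/ln(0.448) = -25.5108/-0.80296 = 31.771.
Smallest integer k = 32.

32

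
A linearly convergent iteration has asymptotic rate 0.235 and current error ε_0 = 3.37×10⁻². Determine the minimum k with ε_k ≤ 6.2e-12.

16

After k steps, ε_k ≈ 3.37×10⁻²·0.235^k.
Need 0.235^k ≤ 6.2e-12/3.37×10⁻² = 1.83976e-10.
k ≥ ln(1.83976e-10)/ln(0.235) = -22.4162/-1.44817 = 15.479.
Smallest integer k = 16.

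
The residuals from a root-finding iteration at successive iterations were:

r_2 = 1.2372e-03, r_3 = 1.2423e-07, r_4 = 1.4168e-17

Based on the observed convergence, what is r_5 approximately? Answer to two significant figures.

2.7e-42

First estimate the order: p ≈ ln(r_4/r_3) / ln(r_3/r_2) = ln(1.4168e-17/1.2423e-07)/ln(1.2423e-07/1.2372e-03) = ln(1.14047e-10)/ln(0.000100412) ≈ 2.4868.
Then r_5 ≈ r_4·(r_4/r_3)^p = 1.4168e-17·(1.14047e-10)^2.4868 = 1.4168e-17·1.87913e-25 ≈ 2.662e-42.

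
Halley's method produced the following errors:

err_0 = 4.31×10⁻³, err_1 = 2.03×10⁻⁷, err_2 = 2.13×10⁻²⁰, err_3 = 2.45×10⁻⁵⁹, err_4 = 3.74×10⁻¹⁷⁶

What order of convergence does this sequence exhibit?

3

Consecutive ratios: err_4/err_3 = 3.74×10⁻¹⁷⁶/2.45×10⁻⁵⁹ = 1.52653e-117, err_3/err_2 = 2.45×10⁻⁵⁹/2.13×10⁻²⁰ = 1.15023e-39.
p ≈ ln(1.52653e-117)/ln(1.15023e-39) = -268.9795/-89.6609 ≈ 3.00.
So the convergence is cubic (order 3).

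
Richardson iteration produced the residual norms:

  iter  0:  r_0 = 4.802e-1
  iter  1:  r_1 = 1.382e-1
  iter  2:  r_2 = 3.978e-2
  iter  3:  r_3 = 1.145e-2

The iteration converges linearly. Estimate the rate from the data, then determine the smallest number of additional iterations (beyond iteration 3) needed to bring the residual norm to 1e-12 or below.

19

Rate ρ ≈ r_3/r_2 = 1.145e-2/3.978e-2 = 0.2878.
After j more steps, r_{3+j} ≈ 1.145e-2·ρ^j; need ρ^j ≤ 1e-12/1.145e-2 = 8.73362e-11.
j ≥ ln(8.73362e-11)/ln(0.2878) = -23.1613/-1.24549 = 18.596.
So 19 more iterations are needed.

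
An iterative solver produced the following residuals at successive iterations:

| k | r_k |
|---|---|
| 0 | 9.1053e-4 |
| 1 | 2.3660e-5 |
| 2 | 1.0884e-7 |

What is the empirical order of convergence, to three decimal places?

1.474

p ≈ ln(r_2/r_1) / ln(r_1/r_0)
  = ln(1.0884e-7/2.3660e-5) / ln(2.3660e-5/9.1053e-4)
  = ln(0.00460017) / ln(0.0259849)
  = -5.381662 / -3.650240 ≈ 1.474331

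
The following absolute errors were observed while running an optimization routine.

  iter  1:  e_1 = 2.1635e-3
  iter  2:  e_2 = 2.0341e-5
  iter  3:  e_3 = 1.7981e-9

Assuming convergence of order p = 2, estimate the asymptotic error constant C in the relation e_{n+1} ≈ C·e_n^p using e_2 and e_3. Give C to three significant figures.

4.35

C ≈ e_3 / e_2^2
  = 1.7981e-9 / (2.0341e-5)^2
  = 1.7981e-9 / 4.13756e-10 ≈ 4.3458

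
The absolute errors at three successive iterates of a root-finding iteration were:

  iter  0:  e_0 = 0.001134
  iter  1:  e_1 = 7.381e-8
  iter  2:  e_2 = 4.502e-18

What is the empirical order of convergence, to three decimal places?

2.440

p ≈ ln(e_2/e_1) / ln(e_1/e_0)
  = ln(4.502e-18/7.381e-8) / ln(7.381e-8/0.001134)
  = ln(6.09944e-11) / ln(6.50882e-05)
  = -23.520239 / -9.639767 ≈ 2.439918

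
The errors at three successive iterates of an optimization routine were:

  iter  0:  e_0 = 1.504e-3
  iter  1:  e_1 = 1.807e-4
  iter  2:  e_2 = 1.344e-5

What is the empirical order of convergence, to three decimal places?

p ≈ ln(e_2/e_1) / ln(e_1/e_0)
  = ln(1.344e-5/1.807e-4) / ln(1.807e-4/1.504e-3)
  = ln(0.0743774) / ln(0.120146)
  = -2.598603 / -2.119048 ≈ 1.226307

1.226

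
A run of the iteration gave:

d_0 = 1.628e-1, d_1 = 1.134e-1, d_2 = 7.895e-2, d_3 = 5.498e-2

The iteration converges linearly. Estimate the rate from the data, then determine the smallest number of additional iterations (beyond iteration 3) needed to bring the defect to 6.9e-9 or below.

44

Rate ρ ≈ d_3/d_2 = 5.498e-2/7.895e-2 = 0.6964.
After j more steps, d_{3+j} ≈ 5.498e-2·ρ^j; need ρ^j ≤ 6.9e-9/5.498e-2 = 1.255e-07.
j ≥ ln(1.255e-07)/ln(0.6964) = -15.8910/-0.36183 = 43.918.
So 44 more iterations are needed.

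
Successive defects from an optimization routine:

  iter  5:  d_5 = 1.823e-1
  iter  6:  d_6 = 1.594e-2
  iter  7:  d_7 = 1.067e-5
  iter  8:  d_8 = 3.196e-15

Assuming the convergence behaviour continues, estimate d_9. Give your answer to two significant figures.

8.6e-44

First estimate the order: p ≈ ln(d_8/d_7) / ln(d_7/d_6) = ln(3.196e-15/1.067e-5)/ln(1.067e-5/1.594e-2) = ln(2.99531e-10)/ln(0.000669385) ≈ 3.0002.
Then d_9 ≈ d_8·(d_8/d_7)^p = 3.196e-15·(2.99531e-10)^3.0002 = 3.196e-15·2.6756e-29 ≈ 8.551e-44.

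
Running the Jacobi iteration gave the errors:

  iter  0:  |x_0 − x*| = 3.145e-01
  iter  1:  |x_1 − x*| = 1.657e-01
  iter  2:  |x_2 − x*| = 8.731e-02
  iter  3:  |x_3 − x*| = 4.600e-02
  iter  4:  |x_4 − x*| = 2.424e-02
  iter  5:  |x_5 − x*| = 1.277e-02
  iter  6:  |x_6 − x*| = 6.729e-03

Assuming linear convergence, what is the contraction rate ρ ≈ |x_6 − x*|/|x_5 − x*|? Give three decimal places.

ρ ≈ |x_6 − x*|/|x_5 − x*| = 6.729e-03/1.277e-02 = 0.52694

0.527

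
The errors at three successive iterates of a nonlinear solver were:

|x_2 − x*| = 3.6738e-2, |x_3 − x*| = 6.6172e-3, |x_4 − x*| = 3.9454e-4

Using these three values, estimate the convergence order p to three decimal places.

p ≈ ln(|x_4 − x*|/|x_3 − x*|) / ln(|x_3 − x*|/|x_2 − x*|)
  = ln(3.9454e-4/6.6172e-3) / ln(6.6172e-3/3.6738e-2)
  = ln(0.0596234) / ln(0.180119)
  = -2.819707 / -1.714138 ≈ 1.644971

1.645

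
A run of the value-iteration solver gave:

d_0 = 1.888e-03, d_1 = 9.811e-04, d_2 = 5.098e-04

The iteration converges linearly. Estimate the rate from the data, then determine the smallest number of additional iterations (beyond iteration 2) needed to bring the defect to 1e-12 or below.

31

Rate ρ ≈ d_2/d_1 = 5.098e-04/9.811e-04 = 0.5196.
After j more steps, d_{2+j} ≈ 5.098e-04·ρ^j; need ρ^j ≤ 1e-12/5.098e-04 = 1.96155e-09.
j ≥ ln(1.96155e-09)/ln(0.5196) = -20.0495/-0.65470 = 30.624.
So 31 more iterations are needed.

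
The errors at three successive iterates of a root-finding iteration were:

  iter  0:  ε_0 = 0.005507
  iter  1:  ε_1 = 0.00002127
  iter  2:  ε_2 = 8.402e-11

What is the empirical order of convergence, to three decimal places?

p ≈ ln(ε_2/ε_1) / ln(ε_1/ε_0)
  = ln(8.402e-11/0.00002127) / ln(0.00002127/0.005507)
  = ln(3.95016e-06) / ln(0.00386236)
  = -12.441754 / -5.556477 ≈ 2.239144

2.239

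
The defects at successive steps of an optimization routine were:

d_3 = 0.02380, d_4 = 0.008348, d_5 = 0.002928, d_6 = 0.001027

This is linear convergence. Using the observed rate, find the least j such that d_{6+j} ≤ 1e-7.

9

Rate ρ ≈ d_6/d_5 = 0.001027/0.002928 = 0.3508.
After j more steps, d_{6+j} ≈ 0.001027·ρ^j; need ρ^j ≤ 1e-7/0.001027 = 9.7371e-05.
j ≥ ln(9.7371e-05)/ln(0.3508) = -9.2370/-1.04754 = 8.818.
So 9 more iterations are needed.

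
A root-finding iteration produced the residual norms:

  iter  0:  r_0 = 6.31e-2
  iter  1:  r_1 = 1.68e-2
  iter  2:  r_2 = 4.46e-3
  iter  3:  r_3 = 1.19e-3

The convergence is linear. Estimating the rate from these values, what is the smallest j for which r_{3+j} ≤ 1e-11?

15

Rate ρ ≈ r_3/r_2 = 1.19e-3/4.46e-3 = 0.2668.
After j more steps, r_{3+j} ≈ 1.19e-3·ρ^j; need ρ^j ≤ 1e-11/1.19e-3 = 8.40336e-09.
j ≥ ln(8.40336e-09)/ln(0.2668) = -18.5946/-1.32126 = 14.073.
So 15 more iterations are needed.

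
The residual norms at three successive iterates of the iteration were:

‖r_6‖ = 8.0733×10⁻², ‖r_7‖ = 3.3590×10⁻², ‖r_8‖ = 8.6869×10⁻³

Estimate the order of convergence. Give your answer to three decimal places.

p ≈ ln(‖r_8‖/‖r_7‖) / ln(‖r_7‖/‖r_6‖)
  = ln(8.6869×10⁻³/3.3590×10⁻²) / ln(3.3590×10⁻²/8.0733×10⁻²)
  = ln(0.258616) / ln(0.416063)
  = -1.352411 / -0.876919 ≈ 1.542230

1.542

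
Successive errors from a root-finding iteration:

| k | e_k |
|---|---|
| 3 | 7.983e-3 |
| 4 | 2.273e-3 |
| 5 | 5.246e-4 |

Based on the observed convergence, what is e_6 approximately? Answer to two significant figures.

9.5e-5

First estimate the order: p ≈ ln(e_5/e_4) / ln(e_4/e_3) = ln(5.246e-4/2.273e-3)/ln(2.273e-3/7.983e-3) = ln(0.230796)/ln(0.28473) ≈ 1.1672.
Then e_6 ≈ e_5·(e_5/e_4)^p = 5.246e-4·(0.230796)^1.1672 = 5.246e-4·0.180618 ≈ 9.475e-05.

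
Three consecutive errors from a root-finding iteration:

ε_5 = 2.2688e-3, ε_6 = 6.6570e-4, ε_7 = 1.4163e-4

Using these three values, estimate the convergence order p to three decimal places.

p ≈ ln(ε_7/ε_6) / ln(ε_6/ε_5)
  = ln(1.4163e-4/6.6570e-4) / ln(6.6570e-4/2.2688e-3)
  = ln(0.212753) / ln(0.293415)
  = -1.547623 / -1.226167 ≈ 1.262163

1.262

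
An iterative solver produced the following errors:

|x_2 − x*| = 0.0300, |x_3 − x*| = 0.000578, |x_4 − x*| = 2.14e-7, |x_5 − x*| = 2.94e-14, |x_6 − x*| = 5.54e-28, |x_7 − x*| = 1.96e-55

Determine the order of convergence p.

2

Consecutive ratios: |x_7 − x*|/|x_6 − x*| = 1.96e-55/5.54e-28 = 3.53791e-28, |x_6 − x*|/|x_5 − x*| = 5.54e-28/2.94e-14 = 1.88435e-14.
p ≈ ln(3.53791e-28)/ln(1.88435e-14) = -63.2088/-31.6026 ≈ 2.00.
So the convergence is quadratic (order 2).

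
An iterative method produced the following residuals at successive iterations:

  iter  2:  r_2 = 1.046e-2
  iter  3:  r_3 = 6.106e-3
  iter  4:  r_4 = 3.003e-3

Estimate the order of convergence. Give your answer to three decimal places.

1.318

p ≈ ln(r_4/r_3) / ln(r_3/r_2)
  = ln(3.003e-3/6.106e-3) / ln(6.106e-3/1.046e-2)
  = ln(0.491811) / ln(0.583748)
  = -0.709661 / -0.538286 ≈ 1.318372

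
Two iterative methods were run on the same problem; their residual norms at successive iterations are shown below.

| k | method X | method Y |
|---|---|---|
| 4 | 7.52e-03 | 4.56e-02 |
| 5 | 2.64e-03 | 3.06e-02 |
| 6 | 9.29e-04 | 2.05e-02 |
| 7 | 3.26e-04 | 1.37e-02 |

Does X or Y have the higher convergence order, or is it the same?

Method X: p ≈ ln(3.26e-04/9.29e-04)/ln(9.29e-04/2.64e-03) ≈ 1.00.
Method Y: p ≈ ln(1.37e-02/2.05e-02)/ln(2.05e-02/3.06e-02) ≈ 1.01.
Both orders ≈ 1.0 — effectively the same.

same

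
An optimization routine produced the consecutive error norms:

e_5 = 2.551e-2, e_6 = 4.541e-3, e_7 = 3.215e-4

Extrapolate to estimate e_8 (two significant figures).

5.5e-6

First estimate the order: p ≈ ln(e_7/e_6) / ln(e_6/e_5) = ln(3.215e-4/4.541e-3)/ln(4.541e-3/2.551e-2) = ln(0.0707994)/ln(0.178009) ≈ 1.5342.
Then e_8 ≈ e_7·(e_7/e_6)^p = 3.215e-4·(0.0707994)^1.5342 = 3.215e-4·0.0172074 ≈ 5.532e-06.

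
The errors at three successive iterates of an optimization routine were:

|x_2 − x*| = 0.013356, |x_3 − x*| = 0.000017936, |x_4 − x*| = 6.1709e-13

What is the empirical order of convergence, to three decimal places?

2.599

p ≈ ln(|x_4 − x*|/|x_3 − x*|) / ln(|x_3 − x*|/|x_2 − x*|)
  = ln(6.1709e-13/0.000017936) / ln(0.000017936/0.013356)
  = ln(3.44051e-08) / ln(0.00134292)
  = -17.185061 / -6.612909 ≈ 2.598714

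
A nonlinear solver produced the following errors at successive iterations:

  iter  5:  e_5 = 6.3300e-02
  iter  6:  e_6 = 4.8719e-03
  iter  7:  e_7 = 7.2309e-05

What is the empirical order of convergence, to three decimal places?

1.642

p ≈ ln(e_7/e_6) / ln(e_6/e_5)
  = ln(7.2309e-05/4.8719e-03) / ln(4.8719e-03/6.3300e-02)
  = ln(0.0148421) / ln(0.0769652)
  = -4.210288 / -2.564402 ≈ 1.641821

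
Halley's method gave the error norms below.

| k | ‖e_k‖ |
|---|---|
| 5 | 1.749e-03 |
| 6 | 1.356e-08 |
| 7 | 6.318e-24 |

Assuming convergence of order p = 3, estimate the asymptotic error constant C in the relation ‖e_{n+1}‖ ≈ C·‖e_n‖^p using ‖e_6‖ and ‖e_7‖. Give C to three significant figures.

C ≈ ‖e_7‖ / ‖e_6‖^3
  = 6.318e-24 / (1.356e-08)^3
  = 6.318e-24 / 2.49333e-24 ≈ 2.534

2.53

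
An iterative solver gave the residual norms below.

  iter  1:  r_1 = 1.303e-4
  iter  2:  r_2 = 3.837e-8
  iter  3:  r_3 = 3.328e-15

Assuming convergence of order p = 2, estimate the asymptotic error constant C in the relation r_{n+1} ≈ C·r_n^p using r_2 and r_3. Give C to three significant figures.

C ≈ r_3 / r_2^2
  = 3.328e-15 / (3.837e-8)^2
  = 3.328e-15 / 1.47226e-15 ≈ 2.2605

2.26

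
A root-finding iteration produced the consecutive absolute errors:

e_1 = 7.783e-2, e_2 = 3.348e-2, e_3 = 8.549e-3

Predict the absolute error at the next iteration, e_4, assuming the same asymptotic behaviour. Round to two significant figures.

First estimate the order: p ≈ ln(e_3/e_2) / ln(e_2/e_1) = ln(8.549e-3/3.348e-2)/ln(3.348e-2/7.783e-2) = ln(0.255346)/ln(0.430168) ≈ 1.6183.
Then e_4 ≈ e_3·(e_3/e_2)^p = 8.549e-3·(0.255346)^1.6183 = 8.549e-3·0.109789 ≈ 0.0009386.

9.4e-4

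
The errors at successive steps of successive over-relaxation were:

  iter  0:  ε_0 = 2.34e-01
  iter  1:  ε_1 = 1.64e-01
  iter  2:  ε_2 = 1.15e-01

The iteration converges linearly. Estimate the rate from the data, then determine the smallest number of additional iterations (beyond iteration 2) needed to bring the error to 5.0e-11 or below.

61

Rate ρ ≈ ε_2/ε_1 = 1.15e-01/1.64e-01 = 0.7012.
After j more steps, ε_{2+j} ≈ 1.15e-01·ρ^j; need ρ^j ≤ 5.0e-11/1.15e-01 = 4.34783e-10.
j ≥ ln(4.34783e-10)/ln(0.7012) = -21.5562/-0.35496 = 60.729.
So 61 more iterations are needed.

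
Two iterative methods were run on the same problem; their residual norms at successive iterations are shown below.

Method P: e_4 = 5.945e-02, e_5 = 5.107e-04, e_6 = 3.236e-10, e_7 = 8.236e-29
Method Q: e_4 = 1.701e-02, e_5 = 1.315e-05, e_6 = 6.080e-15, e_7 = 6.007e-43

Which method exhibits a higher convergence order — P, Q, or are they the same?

Method P: p ≈ ln(8.236e-29/3.236e-10)/ln(3.236e-10/5.107e-04) ≈ 3.00.
Method Q: p ≈ ln(6.007e-43/6.080e-15)/ln(6.080e-15/1.315e-05) ≈ 3.00.
Both orders ≈ 3.0 — effectively the same.

same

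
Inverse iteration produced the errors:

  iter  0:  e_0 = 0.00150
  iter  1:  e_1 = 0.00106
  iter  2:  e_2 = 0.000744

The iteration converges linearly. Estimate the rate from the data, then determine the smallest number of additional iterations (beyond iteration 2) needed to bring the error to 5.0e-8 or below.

Rate ρ ≈ e_2/e_1 = 0.000744/0.00106 = 0.7019.
After j more steps, e_{2+j} ≈ 0.000744·ρ^j; need ρ^j ≤ 5.0e-8/0.000744 = 6.72043e-05.
j ≥ ln(6.72043e-05)/ln(0.7019) = -9.6078/-0.35396 = 27.144.
So 28 more iterations are needed.

28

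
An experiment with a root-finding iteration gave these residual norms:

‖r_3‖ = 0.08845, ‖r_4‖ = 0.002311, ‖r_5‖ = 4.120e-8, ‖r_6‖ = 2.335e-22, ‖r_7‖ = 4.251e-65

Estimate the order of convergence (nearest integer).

Consecutive ratios: ‖r_7‖/‖r_6‖ = 4.251e-65/2.335e-22 = 1.82056e-43, ‖r_6‖/‖r_5‖ = 2.335e-22/4.120e-8 = 5.66748e-15.
p ≈ ln(1.82056e-43)/ln(5.66748e-15) = -98.4120/-32.8040 ≈ 3.00.
So the convergence is cubic (order 3).

3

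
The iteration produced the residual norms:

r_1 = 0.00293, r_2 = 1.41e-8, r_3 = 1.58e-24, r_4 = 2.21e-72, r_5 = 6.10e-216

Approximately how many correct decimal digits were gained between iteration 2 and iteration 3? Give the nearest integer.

16

Digits gained ≈ log₁₀(r_2/r_3) = log₁₀(1.41e-8/1.58e-24) = log₁₀(8.92405e+15) ≈ 15.951.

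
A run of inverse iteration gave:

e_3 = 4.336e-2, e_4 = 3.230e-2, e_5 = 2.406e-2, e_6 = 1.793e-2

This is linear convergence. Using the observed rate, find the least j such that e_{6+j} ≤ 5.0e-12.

75

Rate ρ ≈ e_6/e_5 = 1.793e-2/2.406e-2 = 0.7452.
After j more steps, e_{6+j} ≈ 1.793e-2·ρ^j; need ρ^j ≤ 5.0e-12/1.793e-2 = 2.78862e-10.
j ≥ ln(2.78862e-10)/ln(0.7452) = -22.0003/-0.29410 = 74.806.
So 75 more iterations are needed.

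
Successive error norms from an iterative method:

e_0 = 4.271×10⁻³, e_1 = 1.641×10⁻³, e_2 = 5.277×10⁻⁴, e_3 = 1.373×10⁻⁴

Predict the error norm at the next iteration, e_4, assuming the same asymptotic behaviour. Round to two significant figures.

First estimate the order: p ≈ ln(e_3/e_2) / ln(e_2/e_1) = ln(1.373×10⁻⁴/5.277×10⁻⁴)/ln(5.277×10⁻⁴/1.641×10⁻³) = ln(0.260186)/ln(0.321572) ≈ 1.1867.
Then e_4 ≈ e_3·(e_3/e_2)^p = 1.373×10⁻⁴·(0.260186)^1.1867 = 1.373×10⁻⁴·0.202357 ≈ 2.778e-05.

2.8e-5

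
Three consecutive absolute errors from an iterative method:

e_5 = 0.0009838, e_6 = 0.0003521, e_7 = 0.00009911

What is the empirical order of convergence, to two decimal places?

p ≈ ln(e_7/e_6) / ln(e_6/e_5)
  = ln(0.00009911/0.0003521) / ln(0.0003521/0.0009838)
  = ln(0.281483) / ln(0.357898)
  = -1.26768 / -1.02751 ≈ 1.23374

1.23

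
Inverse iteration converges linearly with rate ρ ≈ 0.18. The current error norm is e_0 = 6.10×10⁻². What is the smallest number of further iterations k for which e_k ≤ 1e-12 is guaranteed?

After k steps, e_k ≈ 6.10×10⁻²·0.18^k.
Need 0.18^k ≤ 1e-12/6.10×10⁻² = 1.63934e-11.
k ≥ ln(1.63934e-11)/ln(0.18) = -24.8341/-1.71480 = 14.482.
Smallest integer k = 15.

15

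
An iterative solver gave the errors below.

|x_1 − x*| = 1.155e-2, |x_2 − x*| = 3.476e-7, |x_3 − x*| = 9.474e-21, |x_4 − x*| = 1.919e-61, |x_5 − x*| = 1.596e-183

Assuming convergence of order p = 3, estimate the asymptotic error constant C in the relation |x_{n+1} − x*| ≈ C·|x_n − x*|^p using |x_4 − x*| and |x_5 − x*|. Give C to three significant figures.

0.226

C ≈ |x_5 − x*| / |x_4 − x*|^3
  = 1.596e-183 / (1.919e-61)^3
  = 1.596e-183 / 7.06683e-183 ≈ 0.22584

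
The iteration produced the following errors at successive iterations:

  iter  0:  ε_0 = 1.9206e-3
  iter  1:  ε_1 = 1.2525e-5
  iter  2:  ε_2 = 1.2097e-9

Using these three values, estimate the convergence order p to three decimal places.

p ≈ ln(ε_2/ε_1) / ln(ε_1/ε_0)
  = ln(1.2097e-9/1.2525e-5) / ln(1.2525e-5/1.9206e-3)
  = ln(9.65828e-05) / ln(0.0065214)
  = -9.245110 / -5.032666 ≈ 1.837020

1.837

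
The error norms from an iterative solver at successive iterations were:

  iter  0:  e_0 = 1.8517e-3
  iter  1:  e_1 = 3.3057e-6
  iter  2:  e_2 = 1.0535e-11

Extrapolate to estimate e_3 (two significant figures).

First estimate the order: p ≈ ln(e_2/e_1) / ln(e_1/e_0) = ln(1.0535e-11/3.3057e-6)/ln(3.3057e-6/1.8517e-3) = ln(3.18692e-06)/ln(0.00178522) ≈ 2.0000.
Then e_3 ≈ e_2·(e_2/e_1)^p = 1.0535e-11·(3.18692e-06)^2.0000 = 1.0535e-11·1.01565e-11 ≈ 1.07e-22.

1.1e-22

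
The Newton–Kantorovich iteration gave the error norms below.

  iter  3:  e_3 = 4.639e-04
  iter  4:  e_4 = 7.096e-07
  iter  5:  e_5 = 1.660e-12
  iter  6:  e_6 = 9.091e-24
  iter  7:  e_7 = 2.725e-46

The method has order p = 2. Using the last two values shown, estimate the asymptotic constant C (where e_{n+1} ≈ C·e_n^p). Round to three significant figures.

3.30

C ≈ e_7 / e_6^2
  = 2.725e-46 / (9.091e-24)^2
  = 2.725e-46 / 8.26463e-47 ≈ 3.2972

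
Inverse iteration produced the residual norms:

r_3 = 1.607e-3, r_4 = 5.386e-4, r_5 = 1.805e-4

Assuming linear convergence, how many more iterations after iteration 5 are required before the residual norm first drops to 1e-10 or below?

Rate ρ ≈ r_5/r_4 = 1.805e-4/5.386e-4 = 0.3351.
After j more steps, r_{5+j} ≈ 1.805e-4·ρ^j; need ρ^j ≤ 1e-10/1.805e-4 = 5.54017e-07.
j ≥ ln(5.54017e-07)/ln(0.3351) = -14.4061/-1.09333 = 13.176.
So 14 more iterations are needed.

14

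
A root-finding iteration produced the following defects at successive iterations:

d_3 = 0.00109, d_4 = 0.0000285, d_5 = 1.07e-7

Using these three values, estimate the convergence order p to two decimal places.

1.53

p ≈ ln(d_5/d_4) / ln(d_4/d_3)
  = ln(1.07e-7/0.0000285) / ln(0.0000285/0.00109)
  = ln(0.00375439) / ln(0.0261468)
  = -5.58483 / -3.64403 ≈ 1.53260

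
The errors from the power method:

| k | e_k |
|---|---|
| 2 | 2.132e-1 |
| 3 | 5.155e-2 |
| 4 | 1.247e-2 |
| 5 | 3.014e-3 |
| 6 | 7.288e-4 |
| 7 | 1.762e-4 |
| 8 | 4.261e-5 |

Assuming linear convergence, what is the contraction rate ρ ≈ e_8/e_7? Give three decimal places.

ρ ≈ e_8/e_7 = 4.261e-5/1.762e-4 = 0.24183

0.242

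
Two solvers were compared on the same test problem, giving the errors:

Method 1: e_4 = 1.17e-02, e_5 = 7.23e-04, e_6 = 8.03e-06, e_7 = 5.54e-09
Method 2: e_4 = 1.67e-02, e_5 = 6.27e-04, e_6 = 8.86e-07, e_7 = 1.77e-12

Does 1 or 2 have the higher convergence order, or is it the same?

2

Method 1: p ≈ ln(5.54e-09/8.03e-06)/ln(8.03e-06/7.23e-04) ≈ 1.62.
Method 2: p ≈ ln(1.77e-12/8.86e-07)/ln(8.86e-07/6.27e-04) ≈ 2.00.
Method 2 has the higher order (≈2.0 vs ≈1.6).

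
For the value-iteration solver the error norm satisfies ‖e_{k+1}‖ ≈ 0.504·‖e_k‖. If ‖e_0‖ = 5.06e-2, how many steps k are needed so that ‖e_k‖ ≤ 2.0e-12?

After k steps, ‖e_k‖ ≈ 5.06e-2·0.504^k.
Need 0.504^k ≤ 2.0e-12/5.06e-2 = 3.95257e-11.
k ≥ ln(3.95257e-11)/ln(0.504) = -23.9541/-0.68518 = 34.960.
Smallest integer k = 35.

35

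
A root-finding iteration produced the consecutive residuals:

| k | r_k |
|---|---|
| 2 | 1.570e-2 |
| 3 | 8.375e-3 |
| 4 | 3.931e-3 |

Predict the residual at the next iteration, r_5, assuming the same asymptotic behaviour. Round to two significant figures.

First estimate the order: p ≈ ln(r_4/r_3) / ln(r_3/r_2) = ln(3.931e-3/8.375e-3)/ln(8.375e-3/1.570e-2) = ln(0.469373)/ln(0.533439) ≈ 1.2036.
Then r_5 ≈ r_4·(r_4/r_3)^p = 3.931e-3·(0.469373)^1.2036 = 3.931e-3·0.402383 ≈ 0.001582.

1.6e-3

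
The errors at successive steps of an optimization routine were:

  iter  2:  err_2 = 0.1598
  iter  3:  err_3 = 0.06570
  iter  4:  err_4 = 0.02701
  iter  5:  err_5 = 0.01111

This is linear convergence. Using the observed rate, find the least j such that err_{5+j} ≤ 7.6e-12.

Rate ρ ≈ err_5/err_4 = 0.01111/0.02701 = 0.4113.
After j more steps, err_{5+j} ≈ 0.01111·ρ^j; need ρ^j ≤ 7.6e-12/0.01111 = 6.84068e-10.
j ≥ ln(6.84068e-10)/ln(0.4113) = -21.1030/-0.88843 = 23.753.
So 24 more iterations are needed.

24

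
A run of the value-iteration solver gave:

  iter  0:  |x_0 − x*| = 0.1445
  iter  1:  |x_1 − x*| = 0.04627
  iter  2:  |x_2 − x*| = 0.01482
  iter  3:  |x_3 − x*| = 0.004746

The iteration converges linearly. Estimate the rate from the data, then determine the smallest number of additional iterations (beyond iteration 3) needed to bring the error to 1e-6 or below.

8

Rate ρ ≈ |x_3 − x*|/|x_2 − x*| = 0.004746/0.01482 = 0.3202.
After j more steps, |x_{3+j} − x*| ≈ 0.004746·ρ^j; need ρ^j ≤ 1e-6/0.004746 = 0.000210704.
j ≥ ln(0.000210704)/ln(0.3202) = -8.4651/-1.13881 = 7.433.
So 8 more iterations are needed.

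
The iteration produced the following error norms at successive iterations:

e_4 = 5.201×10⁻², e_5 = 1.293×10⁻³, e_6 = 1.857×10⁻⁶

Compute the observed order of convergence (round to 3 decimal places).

1.772

p ≈ ln(e_6/e_5) / ln(e_5/e_4)
  = ln(1.857×10⁻⁶/1.293×10⁻³) / ln(1.293×10⁻³/5.201×10⁻²)
  = ln(0.00143619) / ln(0.0248606)
  = -6.545762 / -3.694471 ≈ 1.771772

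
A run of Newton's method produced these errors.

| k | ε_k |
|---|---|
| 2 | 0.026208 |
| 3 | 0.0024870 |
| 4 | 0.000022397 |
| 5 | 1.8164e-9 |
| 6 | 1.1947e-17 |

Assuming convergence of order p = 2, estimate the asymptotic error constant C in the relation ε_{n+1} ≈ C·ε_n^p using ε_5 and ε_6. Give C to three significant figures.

C ≈ ε_6 / ε_5^2
  = 1.1947e-17 / (1.8164e-9)^2
  = 1.1947e-17 / 3.29931e-18 ≈ 3.6211

3.62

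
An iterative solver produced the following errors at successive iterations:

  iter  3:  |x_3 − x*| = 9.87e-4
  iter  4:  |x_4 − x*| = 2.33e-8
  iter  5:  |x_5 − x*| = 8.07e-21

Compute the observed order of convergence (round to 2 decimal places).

p ≈ ln(|x_5 − x*|/|x_4 − x*|) / ln(|x_4 − x*|/|x_3 − x*|)
  = ln(8.07e-21/2.33e-8) / ln(2.33e-8/9.87e-4)
  = ln(3.46352e-13) / ln(2.36069e-05)
  = -28.69132 / -10.65397 ≈ 2.69302

2.69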